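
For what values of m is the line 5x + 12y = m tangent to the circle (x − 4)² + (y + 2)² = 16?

For a tangent, require d(centre, line) = r = 4.
|5·4 + 12·(−2) − m| / √169 = 4
|m − (−4)| = 4·13, so m = 48 or m = −56.

m = −56 or m = 48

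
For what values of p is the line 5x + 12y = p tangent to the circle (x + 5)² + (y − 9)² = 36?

For a tangent, require d(centre, line) = r = 6.
|5·(−5) + 12·9 − p| / √169 = 6
|p − (83)| = 6·13, so p = 161 or p = 5.

p = 5 or p = 161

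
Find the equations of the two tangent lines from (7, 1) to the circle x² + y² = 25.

4x − 3y = 25 and 3x + 4y = 25

A line y − (1) = m(x − (7)) is tangent when its distance from (0, 0) is 5:
(−7m − (−1))² = 25(m² + 1)
12m² − 7m − 12 = 0, so m = 4/3 or m = −3/4.
Through (7, 1) these give 4x − 3y = 25 and 3x + 4y = 25.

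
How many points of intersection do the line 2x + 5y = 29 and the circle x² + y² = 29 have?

1

Substituting the line into the circle gives 29x² − 116x + 116 = 0.
Discriminant = (−116)² − 4·29·(116) = 0.
A repeated root: the line is tangent.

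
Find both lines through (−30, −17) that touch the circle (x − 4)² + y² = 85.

Let a tangent through (−30, −17) have slope m. Its distance from (4, 0) must equal √85:
[m·(34) − (17)]² = 85(m² + 1)
63m² − 68m + 12 = 0, so m = 6/7 or m = 2/9.
With m = 6/7: 6x − 7y = −61. With m = 2/9: 2x − 9y = 93.

6x − 7y = −61 and 2x − 9y = 93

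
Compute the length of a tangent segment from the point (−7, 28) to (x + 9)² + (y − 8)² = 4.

With centre O = (−9, 8), |OP|² = 404 and r² = 4.
Power of the point: PT² = |PO|² − r² = 400, so PT = 20.

20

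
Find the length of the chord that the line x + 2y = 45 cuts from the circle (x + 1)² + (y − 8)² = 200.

The distance from (−1, 8) to the line is 30/√5, and r² = 200.
Chord = 2√(r² − d²) = 2·√(20) = 4√5.

4√5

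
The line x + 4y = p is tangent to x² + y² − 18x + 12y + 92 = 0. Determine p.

p = −15 ± 5√17

Tangency holds when the distance from the centre (9, −6) to the line equals the radius 5:
|1·9 + 4·(−6) − p| / √17 = 5
|p − (−15)| = 5√17.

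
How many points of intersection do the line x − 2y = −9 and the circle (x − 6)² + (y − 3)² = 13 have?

d² = (1·6 − 2·3 − (−9))²/5 = 81/5; r² = 13.
Since d² > r², the line lies outside the circle.

0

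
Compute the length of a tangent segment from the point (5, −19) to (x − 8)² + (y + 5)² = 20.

The centre is (8, −5) and r = 2√5. The square of the distance from P to the centre is 9 + 196 = 205.
By the tangent–radius right angle, tangent length = √(|PO|² − r²) = √185.

√185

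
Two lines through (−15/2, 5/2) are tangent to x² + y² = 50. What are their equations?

A line y − (5/2) = m(x − (−15/2)) is tangent when its distance from (0, 0) is 5√2:
(15/2m − (−5/2))² = 50(m² + 1)
m² + 6m − 7 = 0, so m = −7 or m = 1.
With m = −7: 7x + y = −50. With m = 1: x − y = −10.

7x + y = −50 and x − y = −10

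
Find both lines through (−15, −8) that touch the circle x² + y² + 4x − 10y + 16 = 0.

2x − 3y = −6 and 3x − 2y = −29

Let a tangent through (−15, −8) have slope m. Its distance from (−2, 5) must equal √13:
(13m − (13))² = 13(m² + 1)
6m² − 13m + 6 = 0, so m = 2/3 or m = 3/2.
With m = 2/3: 2x − 3y = −6. With m = 3/2: 3x − 2y = −29.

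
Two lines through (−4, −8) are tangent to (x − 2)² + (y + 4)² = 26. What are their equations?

x + 5y = −44 and 5x − y = −12

A line y − (−8) = m(x − (−4)) is tangent when its distance from (2, −4) is √26:
[m·(6) − (4)]² = 26(m² + 1)
5m² − 24m − 5 = 0, so m = −1/5 or m = 5.
Through (−4, −8) these give x + 5y = −44 and 5x − y = −12.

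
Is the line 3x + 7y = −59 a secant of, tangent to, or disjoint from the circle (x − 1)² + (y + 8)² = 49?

secant

Substituting the line into the circle gives 58x² − 80x − 2343 = 0.
Discriminant = (−80)² − 4·58·(−2343) = 549976 > 0.
Two real roots: the line is a secant.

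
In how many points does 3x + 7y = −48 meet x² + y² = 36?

d² = (3·0 + 7·0 − (−48))²/58 = 1152/29; r² = 36.
Since d² > r², the line lies outside the circle.

0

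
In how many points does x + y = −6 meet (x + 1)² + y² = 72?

Centre (−1, 0), r² = 72. Distance² from centre to line = (5)²/2 = 25/2.
Since d² < r², the line cuts the circle twice.

2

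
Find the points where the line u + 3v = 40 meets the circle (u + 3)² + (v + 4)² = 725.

From the line, v = (40 − u)/3. Substituting:
10u² − 50u − 3740 = 0  ⟹  u² − 5u − 374 = 0
u = 22 or u = −17, giving (22, 6) and (−17, 19).

(−17, 19) and (22, 6)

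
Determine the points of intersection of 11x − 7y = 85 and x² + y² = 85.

Express y = (−85 + 11x)/7 and substitute into the circle:
170x² − 1870x + 3060 = 0  ⟹  x² − 11x + 18 = 0
x = 9 or x = 2, giving (9, 2) and (2, −9).

(2, −9) and (9, 2)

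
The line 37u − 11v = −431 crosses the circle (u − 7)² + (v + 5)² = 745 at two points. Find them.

(−17, −18) and (−6, 19)

Substitute v = (431 + 37u)/11:
1490u² + 34270u + 151980 = 0  ⟹  u² + 23u + 102 = 0
u = −6 or u = −17, giving (−6, 19) and (−17, −18).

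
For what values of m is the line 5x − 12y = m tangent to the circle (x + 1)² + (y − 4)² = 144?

m = −209 or m = 103

For a tangent, require d(centre, line) = r = 12.
|5·(−1) − 12·4 − m| / √169 = 12
|m − (−53)| = 12·13, so m = 103 or m = −209.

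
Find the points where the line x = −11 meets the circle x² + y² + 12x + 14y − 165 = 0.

The line gives x = −11. Substituting into the circle:
y² + 14y − 176 = 0
y = 8 or y = −22, giving (−11, 8) and (−11, −22).

(−11, −22) and (−11, 8)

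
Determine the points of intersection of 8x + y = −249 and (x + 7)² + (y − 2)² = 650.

Express y = −8x − 249 and substitute into the circle:
65x² + 4030x + 62400 = 0  ⟹  x² + 62x + 960 = 0
x = −30 or x = −32, giving (−30, −9) and (−32, 7).

(−32, 7) and (−30, −9)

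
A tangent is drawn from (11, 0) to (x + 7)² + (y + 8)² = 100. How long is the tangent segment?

Centre (−7, −8), r² = 100. |PO|² = (18)² + (8)² = 388.
Power of the point: PT² = |PO|² − r² = 288, so PT = 12√2.

12√2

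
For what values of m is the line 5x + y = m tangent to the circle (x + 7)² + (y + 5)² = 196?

m = −40 ± 14√26

Tangency holds when the distance from the centre (−7, −5) to the line equals the radius 14:
|5·(−7) + 1·(−5) − m| / √26 = 14
|m − (−40)| = 14√26.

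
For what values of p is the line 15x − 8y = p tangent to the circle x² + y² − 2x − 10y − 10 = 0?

p = −127 or p = 77

Tangency holds when the distance from the centre (1, 5) to the line equals the radius 6:
|15·1 − 8·5 − p| / √289 = 6
|p − (−25)| = 6·17, so p = 77 or p = −127.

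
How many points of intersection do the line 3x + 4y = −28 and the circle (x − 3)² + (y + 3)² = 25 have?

d² = (3·3 + 4·(−3) − (−28))²/25 = 25; r² = 25.
Since d² = r², the line is tangent.

1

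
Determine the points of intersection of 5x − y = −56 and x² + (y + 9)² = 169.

From the line, y = 5x + 56. Substituting:
26x² + 650x + 4056 = 0  ⟹  x² + 25x + 156 = 0
x = −12 or x = −13, giving (−12, −4) and (−13, −9).

(−13, −9) and (−12, −4)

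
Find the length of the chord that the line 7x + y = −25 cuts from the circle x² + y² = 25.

The distance from (0, 0) to the line is 25/√50, and r² = 25.
Half the chord is √(r² − d²) = √(25/2), so the full chord is 5√2.

5√2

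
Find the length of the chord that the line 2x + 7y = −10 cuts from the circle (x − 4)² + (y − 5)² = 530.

Substitute y = (−10 − 2x)/7:
53x² − 212x − 23161 = 0  ⟹  x² − 4x − 437 = 0
x = 23 or x = −19, giving (23, −8) and (−19, 4).
|(23, −8) − (−19, 4)| = √((42)² + (−12)²) = 6√53.

6√53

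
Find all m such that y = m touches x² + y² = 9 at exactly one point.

m = −3 or m = 3

Tangency holds when the distance from the centre (0, 0) to the line equals the radius 3:
|0·0 + 1·0 − m| / √1 = 3
|m| = 3, so m = 3 or m = −3.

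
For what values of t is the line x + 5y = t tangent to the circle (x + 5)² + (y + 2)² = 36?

For a tangent, require d(centre, line) = r = 6.
|1·(−5) + 5·(−2) − t| / √26 = 6
|t − (−15)| = 6√26.

t = −15 ± 6√26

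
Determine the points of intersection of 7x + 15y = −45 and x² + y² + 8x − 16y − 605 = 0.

(−30, 11) and (15, −10)

Express y = (−45 − 7x)/15 and substitute into the circle:
274x² + 4110x − 123300 = 0  ⟹  x² + 15x − 450 = 0
x = 15 or x = −30, giving (15, −10) and (−30, 11).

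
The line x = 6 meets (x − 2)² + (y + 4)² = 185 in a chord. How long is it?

Centre (2, −4), r² = 185. Perpendicular distance d from centre to line = |−4| / √1 = 4.
Half the chord is √(r² − d²) = √(169), so the full chord is 26.

26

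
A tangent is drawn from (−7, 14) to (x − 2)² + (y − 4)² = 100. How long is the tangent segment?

Centre (2, 4), r² = 100. |PO|² = (−9)² + (10)² = 181.
By the tangent–radius right angle, tangent length = √(|PO|² − r²) = √81 = 9.

9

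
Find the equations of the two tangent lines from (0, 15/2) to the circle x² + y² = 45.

x − 2y = −15 and x + 2y = 15

Let a tangent through (0, 15/2) have slope m. Its distance from (0, 0) must equal 3√5:
(0m − (−15/2))² = 45(m² + 1)
4m² − 1 = 0, so m = 1/2 or m = −1/2.
With m = 1/2: x − 2y = −15. With m = −1/2: x + 2y = 15.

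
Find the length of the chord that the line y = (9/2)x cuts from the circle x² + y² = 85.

2√85

Express y = (9x)/2 and substitute into the circle:
85x² − 340 = 0  ⟹  x² − 4 = 0
x = 2 or x = −2, giving (2, 9) and (−2, −9).
|(2, 9) − (−2, −9)| = √((4)² + (18)²) = 2√85.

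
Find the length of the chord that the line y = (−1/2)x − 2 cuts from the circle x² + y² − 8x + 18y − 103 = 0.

Centre (4, −9), r² = 200. Perpendicular distance d from centre to line = |−10| / √5 = 10/√5.
Chord = 2√(r² − d²) = 2·√(180) = 12√5.

12√5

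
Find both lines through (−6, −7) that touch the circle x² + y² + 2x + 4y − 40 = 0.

2x + y = −19 and x + 2y = −20

Write the tangent as mx − y + (−7 − m·(−6)) = 0 and set its distance from the centre to 3√5:
(5m − (5))² = 45(m² + 1)
2m² + 5m + 2 = 0, so m = −2 or m = −1/2.
With m = −2: 2x + y = −19. With m = −1/2: x + 2y = −20.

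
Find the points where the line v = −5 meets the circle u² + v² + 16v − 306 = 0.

(−19, −5) and (19, −5)

Express v = −5 and substitute into the circle:
u² − 361 = 0
u = 19 or u = −19, giving (19, −5) and (−19, −5).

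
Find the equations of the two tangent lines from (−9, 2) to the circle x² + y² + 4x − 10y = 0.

Write the tangent as mx − y + (2 − m·(−9)) = 0 and set its distance from the centre to √29:
[m·(7) − (3)]² = 29(m² + 1)
10m² − 21m − 10 = 0, so m = −2/5 or m = 5/2.
Through (−9, 2) these give 2x + 5y = −8 and 5x − 2y = −49.

2x + 5y = −8 and 5x − 2y = −49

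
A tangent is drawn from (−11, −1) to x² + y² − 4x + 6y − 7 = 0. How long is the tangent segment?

3√17

With centre O = (2, −3), |OP|² = 173 and r² = 20.
By the tangent–radius right angle, tangent length = √(|PO|² − r²) = √153 = 3√17.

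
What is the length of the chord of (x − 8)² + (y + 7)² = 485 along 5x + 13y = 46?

The distance from (8, −7) to the line is 97/√194, and r² = 485.
Half the chord is √(r² − d²) = √(873/2), so the full chord is 3√194.

3√194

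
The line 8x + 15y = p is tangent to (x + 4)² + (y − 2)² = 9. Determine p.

p = −53 or p = 49

Tangency holds when the distance from the centre (−4, 2) to the line equals the radius 3:
|8·(−4) + 15·2 − p| / √289 = 3
|p − (−2)| = 3·17, so p = 49 or p = −53.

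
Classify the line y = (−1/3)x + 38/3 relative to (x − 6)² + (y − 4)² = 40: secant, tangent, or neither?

tangent

d² = (1·6 + 3·4 − (38))²/10 = 40; r² = 40.
Since d² = r², the line is tangent.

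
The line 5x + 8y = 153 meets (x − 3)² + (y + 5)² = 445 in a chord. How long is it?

2√89

From the line, y = (153 − 5x)/8. Substituting:
89x² − 2314x + 9345 = 0  ⟹  x² − 26x + 105 = 0
x = 21 or x = 5, giving (21, 6) and (5, 16).
Chord length = distance between (21, 6) and (5, 16) = √356 = 2√89.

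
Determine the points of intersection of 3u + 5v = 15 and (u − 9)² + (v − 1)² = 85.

(0, 3) and (15, −6)

Express v = (15 − 3u)/5 and substitute into the circle:
34u² − 510u = 0  ⟹  u² − 15u = 0
u = 15 or u = 0, giving (15, −6) and (0, 3).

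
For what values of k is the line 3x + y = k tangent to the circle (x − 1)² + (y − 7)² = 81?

For a tangent, require d(centre, line) = r = 9.
|3·1 + 1·7 − k| / √10 = 9
|k − (10)| = 9√10.

k = 10 ± 9√10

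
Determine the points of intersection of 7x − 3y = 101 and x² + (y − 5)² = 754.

From the line, y = (−101 + 7x)/3. Substituting:
58x² − 1624x + 6670 = 0  ⟹  x² − 28x + 115 = 0
x = 23 or x = 5, giving (23, 20) and (5, −22).

(5, −22) and (23, 20)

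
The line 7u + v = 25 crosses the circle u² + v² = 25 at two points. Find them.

Express v = −7u + 25 and substitute into the circle:
50u² − 350u + 600 = 0  ⟹  u² − 7u + 12 = 0
u = 4 or u = 3, giving (4, −3) and (3, 4).

(3, 4) and (4, −3)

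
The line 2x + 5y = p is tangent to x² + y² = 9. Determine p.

For a tangent, require d(centre, line) = r = 3.
|2·0 + 5·0 − p| / √29 = 3
|p| = 3√29.

p = ±3√29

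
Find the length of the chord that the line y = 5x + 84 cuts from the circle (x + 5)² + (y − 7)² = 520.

8√26

The distance from (−5, 7) to the line is 52/√26, and r² = 520.
Chord = 2√(r² − d²) = 2·√(416) = 8√26.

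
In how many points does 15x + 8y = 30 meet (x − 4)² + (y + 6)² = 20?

d² = (15·4 + 8·(−6) − (30))²/289 = 324/289; r² = 20.
Since d² < r², the line cuts the circle twice.

2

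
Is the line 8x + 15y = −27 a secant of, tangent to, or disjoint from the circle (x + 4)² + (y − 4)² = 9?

Centre (−4, 4), r² = 9. Distance² from centre to line = (55)²/289 = 3025/289.
Since d² > r², the line lies outside the circle.

disjoint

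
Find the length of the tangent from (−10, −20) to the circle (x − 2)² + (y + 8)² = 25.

√263

Centre (2, −8), r² = 25. |PO|² = (−12)² + (−12)² = 288.
The tangent meets the radius at right angles, so tangent² = |PO|² − r² = 288 − 25 = 263.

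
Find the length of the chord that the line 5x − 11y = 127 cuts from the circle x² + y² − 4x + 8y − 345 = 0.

3√146

Centre (2, −4), r² = 365. Perpendicular distance d from centre to line = |−73| / √146 = 73/√146.
Chord = 2√(r² − d²) = 2·√(657/2) = 3√146.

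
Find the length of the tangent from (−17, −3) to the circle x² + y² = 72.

With centre O = (0, 0), |OP|² = 298 and r² = 72.
By the tangent–radius right angle, tangent length = √(|PO|² − r²) = √226.

√226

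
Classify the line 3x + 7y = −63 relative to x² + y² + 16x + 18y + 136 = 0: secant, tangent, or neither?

Substituting the line into the circle gives 58x² + 784x + 2695 = 0.
Discriminant = (784)² − 4·58·(2695) = −10584 < 0.
No real roots: the line does not meet the circle.

neither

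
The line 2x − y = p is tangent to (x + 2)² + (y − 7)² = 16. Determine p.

The line touches the circle iff its distance from (−2, 7) is 4:
|2·(−2) − 1·7 − p| / √5 = 4
|p − (−11)| = 4√5.

p = −11 ± 4√5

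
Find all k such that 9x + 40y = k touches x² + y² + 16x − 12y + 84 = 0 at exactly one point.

The line touches the circle iff its distance from (−8, 6) is 4:
|9·(−8) + 40·6 − k| / √1681 = 4
|k − (168)| = 4·41, so k = 332 or k = 4.

k = 4 or k = 332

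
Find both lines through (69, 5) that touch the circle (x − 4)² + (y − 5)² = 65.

A line y − (5) = m(x − (69)) is tangent when its distance from (4, 5) is √65:
[m·(−65) − (0)]² = 65(m² + 1)
64m² − 1 = 0, so m = −1/8 or m = 1/8.
With m = −1/8: x + 8y = 109. With m = 1/8: x − 8y = 29.

x + 8y = 109 and x − 8y = 29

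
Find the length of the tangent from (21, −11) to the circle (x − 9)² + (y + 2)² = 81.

With centre O = (9, −2), |OP|² = 225 and r² = 81.
By the tangent–radius right angle, tangent length = √(|PO|² − r²) = √144 = 12.

12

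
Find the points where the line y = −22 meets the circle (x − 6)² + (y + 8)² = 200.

Substitute y = −22:
x² − 12x + 32 = 0
x = 8 or x = 4, giving (8, −22) and (4, −22).

(4, −22) and (8, −22)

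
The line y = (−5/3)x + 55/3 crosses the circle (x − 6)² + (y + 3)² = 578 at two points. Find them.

(−1, 20) and (23, −20)

From the line, y = (55 − 5x)/3. Substituting:
34x² − 748x − 782 = 0  ⟹  x² − 22x − 23 = 0
x = 23 or x = −1, giving (23, −20) and (−1, 20).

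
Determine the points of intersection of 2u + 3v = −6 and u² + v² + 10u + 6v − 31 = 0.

(−9, 4) and (3, −4)

Express v = (−6 − 2u)/3 and substitute into the circle:
13u² + 78u − 351 = 0  ⟹  u² + 6u − 27 = 0
u = 3 or u = −9, giving (3, −4) and (−9, 4).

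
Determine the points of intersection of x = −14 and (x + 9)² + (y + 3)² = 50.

The line gives x = −14. Substituting into the circle:
y² + 6y − 16 = 0
y = 2 or y = −8, giving (−14, 2) and (−14, −8).

(−14, −8) and (−14, 2)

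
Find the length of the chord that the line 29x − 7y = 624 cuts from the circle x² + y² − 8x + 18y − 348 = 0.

The distance from (4, −9) to the line is 445/√890, and r² = 445.
Chord = 2√(r² − d²) = 2·√(445/2) = √890.

√890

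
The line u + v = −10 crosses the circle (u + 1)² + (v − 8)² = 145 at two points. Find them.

Express v = −u − 10 and substitute into the circle:
2u² + 38u + 180 = 0  ⟹  u² + 19u + 90 = 0
u = −9 or u = −10, giving (−9, −1) and (−10, 0).

(−10, 0) and (−9, −1)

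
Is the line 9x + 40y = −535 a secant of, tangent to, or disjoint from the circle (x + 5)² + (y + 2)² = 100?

Substituting the line into the circle gives 1681x² + 24190x + 87025 = 0.
Δ = 585156100 − 585156100 = 0.
A repeated root: the line is tangent.

tangent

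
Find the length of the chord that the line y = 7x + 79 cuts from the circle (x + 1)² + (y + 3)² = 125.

The distance from (−1, −3) to the line is 75/√50, and r² = 125.
Chord = 2√(r² − d²) = 2·√(25/2) = 5√2.

5√2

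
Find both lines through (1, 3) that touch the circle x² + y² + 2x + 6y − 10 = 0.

2x + y = 5 and x − 2y = −5

A line y − (3) = m(x − (1)) is tangent when its distance from (−1, −3) is 2√5:
[m·(−2) − (−6)]² = 20(m² + 1)
2m² + 3m − 2 = 0, so m = −2 or m = 1/2.
Through (1, 3) these give 2x + y = 5 and x − 2y = −5.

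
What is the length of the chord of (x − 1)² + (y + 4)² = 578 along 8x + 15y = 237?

Centre (1, −4), r² = 578. Perpendicular distance d from centre to line = |−289| / √289 = 289/√289.
Half the chord is √(r² − d²) = √(289), so the full chord is 34.

34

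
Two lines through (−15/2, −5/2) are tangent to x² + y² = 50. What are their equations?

A line y − (−5/2) = m(x − (−15/2)) is tangent when its distance from (0, 0) is 5√2:
[m·(15/2) − (5/2)]² = 50(m² + 1)
m² − 6m − 7 = 0, so m = −1 or m = 7.
Through (−15/2, −5/2) these give x + y = −10 and 7x − y = −50.

x + y = −10 and 7x − y = −50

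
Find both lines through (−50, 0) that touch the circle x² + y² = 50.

Write the tangent as mx − y + (0 − m·(−50)) = 0 and set its distance from the centre to 5√2:
(50m − (0))² = 50(m² + 1)
49m² − 1 = 0, so m = −1/7 or m = 1/7.
Through (−50, 0) these give x + 7y = −50 and x − 7y = −50.

x + 7y = −50 and x − 7y = −50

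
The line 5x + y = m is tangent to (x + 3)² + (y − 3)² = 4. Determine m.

Tangency holds when the distance from the centre (−3, 3) to the line equals the radius 2:
|5·(−3) + 1·3 − m| / √26 = 2
|m − (−12)| = 2√26.

m = −12 ± 2√26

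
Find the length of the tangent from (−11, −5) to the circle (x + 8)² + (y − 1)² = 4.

√41

The centre is (−8, 1) and r = 2. The square of the distance from P to the centre is 9 + 36 = 45.
Power of the point: PT² = |PO|² − r² = 41, so PT = √41.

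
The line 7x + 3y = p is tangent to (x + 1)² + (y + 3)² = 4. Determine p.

Tangency holds when the distance from the centre (−1, −3) to the line equals the radius 2:
|7·(−1) + 3·(−3) − p| / √58 = 2
|p − (−16)| = 2√58.

p = −16 ± 2√58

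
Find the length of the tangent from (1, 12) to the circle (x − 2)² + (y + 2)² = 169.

Centre (2, −2), r² = 169. |PO|² = (−1)² + (14)² = 197.
The tangent meets the radius at right angles, so tangent² = |PO|² − r² = 197 − 169 = 28.

2√7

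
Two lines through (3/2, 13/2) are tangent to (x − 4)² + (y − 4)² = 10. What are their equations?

3x − y = −2 and x − 3y = −18

Write the tangent as mx − y + (13/2 − m·(3/2)) = 0 and set its distance from the centre to √10:
[m·(5/2) − (−5/2)]² = 10(m² + 1)
3m² − 10m + 3 = 0, so m = 3 or m = 1/3.
With m = 3: 3x − y = −2. With m = 1/3: x − 3y = −18.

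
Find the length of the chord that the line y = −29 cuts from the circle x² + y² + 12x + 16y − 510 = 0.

26

Centre (−6, −8), r² = 610. Perpendicular distance d from centre to line = |21| / √1 = 21.
Half the chord is √(r² − d²) = √(169), so the full chord is 26.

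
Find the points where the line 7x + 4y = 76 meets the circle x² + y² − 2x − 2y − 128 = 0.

Express y = (76 − 7x)/4 and substitute into the circle:
65x² − 1040x + 3120 = 0  ⟹  x² − 16x + 48 = 0
x = 12 or x = 4, giving (12, −2) and (4, 12).

(4, 12) and (12, −2)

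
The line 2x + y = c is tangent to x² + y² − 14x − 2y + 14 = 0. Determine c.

c = 15 ± 6√5

Tangency holds when the distance from the centre (7, 1) to the line equals the radius 6:
|2·7 + 1·1 − c| / √5 = 6
|c − (15)| = 6√5.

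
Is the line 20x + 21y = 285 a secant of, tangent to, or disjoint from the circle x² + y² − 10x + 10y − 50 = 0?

Centre (5, −5), r² = 100. Distance² from centre to line = (−290)²/841 = 100.
Since d² = r², the line is tangent.

tangent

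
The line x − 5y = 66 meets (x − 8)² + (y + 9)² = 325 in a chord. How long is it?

Substitute y = (−66 + x)/5:
26x² − 442x − 6084 = 0  ⟹  x² − 17x − 234 = 0
x = 26 or x = −9, giving (26, −8) and (−9, −15).
Chord length = distance between (26, −8) and (−9, −15) = √1274 = 7√26.

7√26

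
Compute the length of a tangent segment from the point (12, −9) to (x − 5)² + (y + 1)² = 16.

√97

Centre (5, −1), r² = 16. |PO|² = (7)² + (−8)² = 113.
Power of the point: PT² = |PO|² − r² = 97, so PT = √97.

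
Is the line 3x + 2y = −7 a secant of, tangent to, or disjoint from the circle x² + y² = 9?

Substituting the line into the circle gives 13x² + 42x + 13 = 0.
Discriminant = (42)² − 4·13·(13) = 1088 > 0.
Two real roots: the line is a secant.

secant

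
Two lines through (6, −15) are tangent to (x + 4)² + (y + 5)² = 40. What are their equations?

x + 3y = −39 and 3x + y = 3

A line y − (−15) = m(x − (6)) is tangent when its distance from (−4, −5) is 2√10:
[m·(−10) − (10)]² = 40(m² + 1)
3m² + 10m + 3 = 0, so m = −1/3 or m = −3.
With m = −1/3: x + 3y = −39. With m = −3: 3x + y = 3.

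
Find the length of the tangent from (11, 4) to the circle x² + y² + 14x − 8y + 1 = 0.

Centre (−7, 4), r² = 64. |PO|² = (18)² + (0)² = 324.
Power of the point: PT² = |PO|² − r² = 260, so PT = 2√65.

2√65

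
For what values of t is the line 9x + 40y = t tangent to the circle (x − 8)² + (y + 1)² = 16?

t = −132 or t = 196

For a tangent, require d(centre, line) = r = 4.
|9·8 + 40·(−1) − t| / √1681 = 4
|t − (32)| = 4·41, so t = 196 or t = −132.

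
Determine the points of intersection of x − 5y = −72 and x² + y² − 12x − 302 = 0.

(−7, 13) and (13, 17)

Substitute y = (72 + x)/5:
26x² − 156x − 2366 = 0  ⟹  x² − 6x − 91 = 0
x = 13 or x = −7, giving (13, 17) and (−7, 13).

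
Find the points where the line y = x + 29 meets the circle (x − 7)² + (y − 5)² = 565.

Express y = x + 29 and substitute into the circle:
2x² + 34x + 60 = 0  ⟹  x² + 17x + 30 = 0
x = −2 or x = −15, giving (−2, 27) and (−15, 14).

(−15, 14) and (−2, 27)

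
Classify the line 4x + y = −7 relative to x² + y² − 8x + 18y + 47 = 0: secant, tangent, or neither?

Substituting the line into the circle gives 17x² − 24x − 30 = 0.
Discriminant = (−24)² − 4·17·(−30) = 2616 > 0.
Two real roots: the line is a secant.

secant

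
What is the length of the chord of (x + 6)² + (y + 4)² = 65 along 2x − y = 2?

From the line, y = 2x − 2. Substituting:
5x² + 20x − 25 = 0  ⟹  x² + 4x − 5 = 0
x = 1 or x = −5, giving (1, 0) and (−5, −12).
|(1, 0) − (−5, −12)| = √((6)² + (12)²) = 6√5.

6√5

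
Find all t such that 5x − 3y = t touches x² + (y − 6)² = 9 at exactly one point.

t = −18 ± 3√34

The line touches the circle iff its distance from (0, 6) is 3:
|5·0 − 3·6 − t| / √34 = 3
|t − (−18)| = 3√34.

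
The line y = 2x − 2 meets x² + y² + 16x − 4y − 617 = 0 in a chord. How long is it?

22√5

Express y = 2x − 2 and substitute into the circle:
5x² − 605 = 0  ⟹  x² − 121 = 0
x = 11 or x = −11, giving (11, 20) and (−11, −24).
Chord length = distance between (11, 20) and (−11, −24) = √2420 = 22√5.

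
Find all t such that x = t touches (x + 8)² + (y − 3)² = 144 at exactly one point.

For a tangent, require d(centre, line) = r = 12.
|1·(−8) + 0·3 − t| / √1 = 12
|t − (−8)| = 12, so t = 4 or t = −20.

t = −20 or t = 4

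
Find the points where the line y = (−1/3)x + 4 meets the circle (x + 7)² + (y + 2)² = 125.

From the line, y = (12 − x)/3. Substituting:
10x² + 90x − 360 = 0  ⟹  x² + 9x − 36 = 0
x = 3 or x = −12, giving (3, 3) and (−12, 8).

(−12, 8) and (3, 3)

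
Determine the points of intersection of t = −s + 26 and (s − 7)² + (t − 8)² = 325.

From the line, t = −s + 26. Substituting:
2s² − 50s + 48 = 0  ⟹  s² − 25s + 24 = 0
s = 24 or s = 1, giving (24, 2) and (1, 25).

(1, 25) and (24, 2)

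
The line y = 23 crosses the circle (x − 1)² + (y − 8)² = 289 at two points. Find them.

Substitute y = 23:
x² − 2x − 63 = 0
x = 9 or x = −7, giving (9, 23) and (−7, 23).

(−7, 23) and (9, 23)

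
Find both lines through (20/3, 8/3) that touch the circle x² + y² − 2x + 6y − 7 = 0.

Write the tangent as mx − y + (8/3 − m·(20/3)) = 0 and set its distance from the centre to √17:
[m·(−17/3) − (−17/3)]² = 17(m² + 1)
4m² − 17m + 4 = 0, so m = 4 or m = 1/4.
Through (20/3, 8/3) these give 4x − y = 24 and x − 4y = −4.

4x − y = 24 and x − 4y = −4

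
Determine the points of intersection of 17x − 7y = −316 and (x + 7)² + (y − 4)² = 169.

(−19, −1) and (−12, 16)

From the line, y = (316 + 17x)/7. Substituting:
338x² + 10478x + 77064 = 0  ⟹  x² + 31x + 228 = 0
x = −12 or x = −19, giving (−12, 16) and (−19, −1).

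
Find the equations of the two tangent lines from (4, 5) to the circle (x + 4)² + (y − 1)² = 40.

3x − y = 7 and x + 3y = 19

Write the tangent as mx − y + (5 − m·(4)) = 0 and set its distance from the centre to 2√10:
(−8m − (−4))² = 40(m² + 1)
3m² − 8m − 3 = 0, so m = 3 or m = −1/3.
Through (4, 5) these give 3x − y = 7 and x + 3y = 19.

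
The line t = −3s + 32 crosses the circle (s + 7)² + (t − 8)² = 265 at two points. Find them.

(4, 20) and (9, 5)

Express t = −3s + 32 and substitute into the circle:
10s² − 130s + 360 = 0  ⟹  s² − 13s + 36 = 0
s = 9 or s = 4, giving (9, 5) and (4, 20).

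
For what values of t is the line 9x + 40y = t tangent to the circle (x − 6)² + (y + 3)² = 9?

Tangency holds when the distance from the centre (6, −3) to the line equals the radius 3:
|9·6 + 40·(−3) − t| / √1681 = 3
|t − (−66)| = 3·41, so t = 57 or t = −189.

t = −189 or t = 57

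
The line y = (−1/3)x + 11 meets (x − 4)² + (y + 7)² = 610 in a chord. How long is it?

Centre (4, −7), r² = 610. Perpendicular distance d from centre to line = |−50| / √10 = 50/√10.
Half the chord is √(r² − d²) = √(360), so the full chord is 12√10.

12√10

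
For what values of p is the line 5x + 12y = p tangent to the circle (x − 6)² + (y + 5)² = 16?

Tangency holds when the distance from the centre (6, −5) to the line equals the radius 4:
|5·6 + 12·(−5) − p| / √169 = 4
|p − (−30)| = 4·13, so p = 22 or p = −82.

p = −82 or p = 22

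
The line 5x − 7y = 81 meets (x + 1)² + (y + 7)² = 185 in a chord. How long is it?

From the line, y = (−81 + 5x)/7. Substituting:
74x² − 222x − 7992 = 0  ⟹  x² − 3x − 108 = 0
x = 12 or x = −9, giving (12, −3) and (−9, −18).
|(12, −3) − (−9, −18)| = √((21)² + (15)²) = 3√74.

3√74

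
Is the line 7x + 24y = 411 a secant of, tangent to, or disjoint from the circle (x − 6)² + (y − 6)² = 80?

disjoint

Substituting the line into the circle gives 625x² − 10650x + 45945 = 0.
Δ = 113422500 − 114862500 = −1440000.
No real roots: the line does not meet the circle.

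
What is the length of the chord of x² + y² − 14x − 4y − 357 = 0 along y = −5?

The distance from (7, 2) to the line is 7, and r² = 410.
Half the chord is √(r² − d²) = √(361), so the full chord is 38.

38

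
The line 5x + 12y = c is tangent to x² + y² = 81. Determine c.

c = −117 or c = 117

The line touches the circle iff its distance from (0, 0) is 9:
|5·0 + 12·0 − c| / √169 = 9
|c| = 9·13, so c = 117 or c = −117.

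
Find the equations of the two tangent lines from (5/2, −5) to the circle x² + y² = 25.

A line y − (−5) = m(x − (5/2)) is tangent when its distance from (0, 0) is 5:
[m·(−5/2) − (5)]² = 25(m² + 1)
3m² − 4m = 0, so m = 4/3 or m = 0.
With m = 4/3: 4x − 3y = 25. With m = 0: y = −5.

4x − 3y = 25 and y = −5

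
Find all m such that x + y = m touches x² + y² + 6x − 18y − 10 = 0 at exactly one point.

m = 6 ± 10√2

The line touches the circle iff its distance from (−3, 9) is 10:
|1·(−3) + 1·9 − m| / √2 = 10
|m − (6)| = 10√2.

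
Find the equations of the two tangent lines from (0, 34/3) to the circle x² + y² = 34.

Let a tangent through (0, 34/3) have slope m. Its distance from (0, 0) must equal √34:
[m·(0) − (−34/3)]² = 34(m² + 1)
9m² − 25 = 0, so m = 5/3 or m = −5/3.
With m = 5/3: 5x − 3y = −34. With m = −5/3: 5x + 3y = 34.

5x − 3y = −34 and 5x + 3y = 34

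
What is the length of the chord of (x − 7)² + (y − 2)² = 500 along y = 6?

44

Centre (7, 2), r² = 500. Perpendicular distance d from centre to line = |−4| / √1 = 4.
Half the chord is √(r² − d²) = √(484), so the full chord is 44.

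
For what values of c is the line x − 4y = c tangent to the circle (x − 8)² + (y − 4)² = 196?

c = −8 ± 14√17

Tangency holds when the distance from the centre (8, 4) to the line equals the radius 14:
|1·8 − 4·4 − c| / √17 = 14
|c − (−8)| = 14√17.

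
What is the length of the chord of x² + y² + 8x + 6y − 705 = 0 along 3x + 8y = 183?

Express y = (183 − 3x)/8 and substitute into the circle:
73x² − 730x − 2847 = 0  ⟹  x² − 10x − 39 = 0
x = 13 or x = −3, giving (13, 18) and (−3, 24).
Chord length = distance between (13, 18) and (−3, 24) = √292 = 2√73.

2√73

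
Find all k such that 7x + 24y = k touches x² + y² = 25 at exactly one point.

k = −125 or k = 125

Tangency holds when the distance from the centre (0, 0) to the line equals the radius 5:
|7·0 + 24·0 − k| / √625 = 5
|k| = 5·25, so k = 125 or k = −125.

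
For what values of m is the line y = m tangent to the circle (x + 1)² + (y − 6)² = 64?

For a tangent, require d(centre, line) = r = 8.
|0·(−1) + 1·6 − m| / √1 = 8
|m − (6)| = 8, so m = 14 or m = −2.

m = −2 or m = 14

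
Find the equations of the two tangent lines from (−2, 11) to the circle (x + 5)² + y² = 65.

4x − 7y = −85 and 7x + 4y = 30

Let a tangent through (−2, 11) have slope m. Its distance from (−5, 0) must equal √65:
[m·(−3) − (−11)]² = 65(m² + 1)
28m² + 33m − 28 = 0, so m = 4/7 or m = −7/4.
Through (−2, 11) these give 4x − 7y = −85 and 7x + 4y = 30.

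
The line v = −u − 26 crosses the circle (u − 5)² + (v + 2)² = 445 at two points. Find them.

(−13, −13) and (−6, −20)

Express v = −u − 26 and substitute into the circle:
2u² + 38u + 156 = 0  ⟹  u² + 19u + 78 = 0
u = −6 or u = −13, giving (−6, −20) and (−13, −13).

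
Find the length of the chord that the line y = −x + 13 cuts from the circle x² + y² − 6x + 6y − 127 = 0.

11√2

Centre (3, −3), r² = 145. Perpendicular distance d from centre to line = |−13| / √2 = 13/√2.
Half the chord is √(r² − d²) = √(121/2), so the full chord is 11√2.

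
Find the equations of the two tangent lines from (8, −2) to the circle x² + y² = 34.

A line y − (−2) = m(x − (8)) is tangent when its distance from (0, 0) is √34:
(−8m − (2))² = 34(m² + 1)
15m² + 16m − 15 = 0, so m = −5/3 or m = 3/5.
Through (8, −2) these give 5x + 3y = 34 and 3x − 5y = 34.

5x + 3y = 34 and 3x − 5y = 34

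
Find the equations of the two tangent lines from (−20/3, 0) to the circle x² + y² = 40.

A line y − (0) = m(x − (−20/3)) is tangent when its distance from (0, 0) is 2√10:
(20/3m − (0))² = 40(m² + 1)
m² − 9 = 0, so m = 3 or m = −3.
Through (−20/3, 0) these give 3x − y = −20 and 3x + y = −20.

3x − y = −20 and 3x + y = −20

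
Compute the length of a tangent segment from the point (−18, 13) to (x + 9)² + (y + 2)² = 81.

15

The centre is (−9, −2) and r = 9. The square of the distance from P to the centre is 81 + 225 = 306.
Power of the point: PT² = |PO|² − r² = 225, so PT = 15.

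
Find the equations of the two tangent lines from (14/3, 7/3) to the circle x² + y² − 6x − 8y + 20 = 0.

2x − y = 7 and x − 2y = 0

Write the tangent as mx − y + (7/3 − m·(14/3)) = 0 and set its distance from the centre to √5:
[m·(−5/3) − (5/3)]² = 5(m² + 1)
2m² − 5m + 2 = 0, so m = 2 or m = 1/2.
Through (14/3, 7/3) these give 2x − y = 7 and x − 2y = 0.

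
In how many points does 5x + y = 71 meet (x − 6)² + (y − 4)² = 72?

2

Centre (6, 4), r² = 72. Distance² from centre to line = (−37)²/26 = 1369/26.
Since d² < r², the line cuts the circle twice.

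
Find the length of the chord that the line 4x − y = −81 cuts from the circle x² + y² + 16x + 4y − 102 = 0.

Express y = 4x + 81 and substitute into the circle:
17x² + 680x + 6783 = 0  ⟹  x² + 40x + 399 = 0
x = −19 or x = −21, giving (−19, 5) and (−21, −3).
|(−19, 5) − (−21, −3)| = √((2)² + (8)²) = 2√17.

2√17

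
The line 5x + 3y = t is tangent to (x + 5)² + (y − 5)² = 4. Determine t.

t = −10 ± 2√34

Tangency holds when the distance from the centre (−5, 5) to the line equals the radius 2:
|5·(−5) + 3·5 − t| / √34 = 2
|t − (−10)| = 2√34.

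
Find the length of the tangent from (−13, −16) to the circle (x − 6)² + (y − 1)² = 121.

23

The centre is (6, 1) and r = 11. The square of the distance from P to the centre is 361 + 289 = 650.
By the tangent–radius right angle, tangent length = √(|PO|² − r²) = √529 = 23.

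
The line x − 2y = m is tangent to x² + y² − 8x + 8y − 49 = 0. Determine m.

The line touches the circle iff its distance from (4, −4) is 9:
|1·4 − 2·(−4) − m| / √5 = 9
|m − (12)| = 9√5.

m = 12 ± 9√5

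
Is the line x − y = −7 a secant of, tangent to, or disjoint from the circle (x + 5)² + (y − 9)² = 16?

disjoint

d² = (1·(−5) − 1·9 − (−7))²/2 = 49/2; r² = 16.
Since d² > r², the line lies outside the circle.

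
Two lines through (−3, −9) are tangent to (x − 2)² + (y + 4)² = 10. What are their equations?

Write the tangent as mx − y + (−9 − m·(−3)) = 0 and set its distance from the centre to √10:
[m·(5) − (5)]² = 10(m² + 1)
3m² − 10m + 3 = 0, so m = 3 or m = 1/3.
Through (−3, −9) these give 3x − y = 0 and x − 3y = 24.

3x − y = 0 and x − 3y = 24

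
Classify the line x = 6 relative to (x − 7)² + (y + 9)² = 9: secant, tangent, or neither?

d² = (1·7 + 0·(−9) − (6))² = 1; r² = 9.
Since d² < r², the line cuts the circle twice.

secant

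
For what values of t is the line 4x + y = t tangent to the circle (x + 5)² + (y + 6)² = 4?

Tangency holds when the distance from the centre (−5, −6) to the line equals the radius 2:
|4·(−5) + 1·(−6) − t| / √17 = 2
|t − (−26)| = 2√17.

t = −26 ± 2√17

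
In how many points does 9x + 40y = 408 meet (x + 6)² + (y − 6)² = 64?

2

Centre (−6, 6), r² = 64. Distance² from centre to line = (−222)²/1681 = 49284/1681.
Since d² < r², the line cuts the circle twice.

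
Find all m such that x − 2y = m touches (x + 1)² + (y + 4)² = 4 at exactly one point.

For a tangent, require d(centre, line) = r = 2.
|1·(−1) − 2·(−4) − m| / √5 = 2
|m − (7)| = 2√5.

m = 7 ± 2√5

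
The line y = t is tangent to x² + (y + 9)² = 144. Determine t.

t = −21 or t = 3

Tangency holds when the distance from the centre (0, −9) to the line equals the radius 12:
|0·0 + 1·(−9) − t| / √1 = 12
|t − (−9)| = 12, so t = 3 or t = −21.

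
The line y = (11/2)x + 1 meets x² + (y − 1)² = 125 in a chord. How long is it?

10√5

From the line, y = (2 + 11x)/2. Substituting:
125x² − 500 = 0  ⟹  x² − 4 = 0
x = 2 or x = −2, giving (2, 12) and (−2, −10).
Chord length = distance between (2, 12) and (−2, −10) = √500 = 10√5.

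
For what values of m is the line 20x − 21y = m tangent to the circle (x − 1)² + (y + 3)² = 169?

m = −294 or m = 460

For a tangent, require d(centre, line) = r = 13.
|20·1 − 21·(−3) − m| / √841 = 13
|m − (83)| = 13·29, so m = 460 or m = −294.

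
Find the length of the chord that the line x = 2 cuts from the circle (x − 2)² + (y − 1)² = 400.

The line gives x = 2. Substituting into the circle:
y² − 2y − 399 = 0
y = 21 or y = −19, giving (2, 21) and (2, −19).
|(2, 21) − (2, −19)| = √((0)² + (40)²) = 40.

40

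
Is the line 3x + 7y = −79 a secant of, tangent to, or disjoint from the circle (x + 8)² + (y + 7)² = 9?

secant

Substituting the line into the circle gives 58x² + 964x + 3595 = 0.
Discriminant = (964)² − 4·58·(3595) = 95256 > 0.
Two real roots: the line is a secant.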